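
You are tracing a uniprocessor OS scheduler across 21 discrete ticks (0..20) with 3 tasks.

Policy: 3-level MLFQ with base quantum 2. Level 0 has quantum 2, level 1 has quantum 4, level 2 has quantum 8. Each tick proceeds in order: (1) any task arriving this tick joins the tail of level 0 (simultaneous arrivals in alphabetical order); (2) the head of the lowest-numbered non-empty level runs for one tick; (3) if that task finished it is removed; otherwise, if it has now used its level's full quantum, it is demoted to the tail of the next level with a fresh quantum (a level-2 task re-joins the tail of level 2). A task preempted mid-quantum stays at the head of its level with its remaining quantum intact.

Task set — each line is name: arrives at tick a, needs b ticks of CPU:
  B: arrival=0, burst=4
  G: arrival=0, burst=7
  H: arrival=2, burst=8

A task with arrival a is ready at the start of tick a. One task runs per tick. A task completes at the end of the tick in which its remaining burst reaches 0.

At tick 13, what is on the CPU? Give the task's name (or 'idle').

running at tick 13 = H

t=0: L0/L1/L2 = BG/-/- → run B
t=1: L0/L1/L2 = BG/-/- → run B
t=2: L0/L1/L2 = GH/B/- → run G
t=3: L0/L1/L2 = GH/B/- → run G
t=4: L0/L1/L2 = H/BG/- → run H
t=5: L0/L1/L2 = H/BG/- → run H
t=6: L0/L1/L2 = -/BGH/- → run B
t=7: L0/L1/L2 = -/BGH/- → run B
t=8: L0/L1/L2 = -/GH/- → run G
t=9: L0/L1/L2 = -/GH/- → run G
t=10: L0/L1/L2 = -/GH/- → run G
t=11: L0/L1/L2 = -/GH/- → run G
t=12: L0/L1/L2 = -/H/G → run H
t=13: L0/L1/L2 = -/H/G → run H
t=14: L0/L1/L2 = -/H/G → run H
t=15: L0/L1/L2 = -/H/G → run H
t=16: L0/L1/L2 = -/-/GH → run G
t=17: L0/L1/L2 = -/-/H → run H
t=18: L0/L1/L2 = -/-/H → run H
t=19: (idle)
t=20: (idle)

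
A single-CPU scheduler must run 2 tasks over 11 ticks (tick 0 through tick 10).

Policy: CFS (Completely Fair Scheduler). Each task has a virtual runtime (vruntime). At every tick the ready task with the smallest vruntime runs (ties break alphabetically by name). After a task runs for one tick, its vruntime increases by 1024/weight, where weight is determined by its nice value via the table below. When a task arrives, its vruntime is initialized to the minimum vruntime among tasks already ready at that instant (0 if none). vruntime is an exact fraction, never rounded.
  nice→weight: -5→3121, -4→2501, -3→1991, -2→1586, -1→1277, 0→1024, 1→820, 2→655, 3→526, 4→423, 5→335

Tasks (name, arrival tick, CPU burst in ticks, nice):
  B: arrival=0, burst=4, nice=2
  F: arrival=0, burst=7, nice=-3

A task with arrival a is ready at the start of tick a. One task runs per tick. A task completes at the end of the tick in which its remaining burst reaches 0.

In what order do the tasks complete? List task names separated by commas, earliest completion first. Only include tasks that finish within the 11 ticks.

completion order = F, B

t=0: vr[B=0 F=0] → run B
t=1: vr[B=1024/655 F=0] → run F
t=2: vr[B=1024/655 F=1024/1991] → run F
t=3: vr[B=1024/655 F=2048/1991] → run F
t=4: vr[B=1024/655 F=3072/1991] → run F
t=5: vr[B=1024/655 F=4096/1991] → run B
t=6: vr[B=2048/655 F=4096/1991] → run F
t=7: vr[B=2048/655 F=5120/1991] → run F
t=8: vr[B=2048/655 F=6144/1991] → run F
t=9: vr[B=2048/655] → run B
t=10: vr[B=3072/655] → run B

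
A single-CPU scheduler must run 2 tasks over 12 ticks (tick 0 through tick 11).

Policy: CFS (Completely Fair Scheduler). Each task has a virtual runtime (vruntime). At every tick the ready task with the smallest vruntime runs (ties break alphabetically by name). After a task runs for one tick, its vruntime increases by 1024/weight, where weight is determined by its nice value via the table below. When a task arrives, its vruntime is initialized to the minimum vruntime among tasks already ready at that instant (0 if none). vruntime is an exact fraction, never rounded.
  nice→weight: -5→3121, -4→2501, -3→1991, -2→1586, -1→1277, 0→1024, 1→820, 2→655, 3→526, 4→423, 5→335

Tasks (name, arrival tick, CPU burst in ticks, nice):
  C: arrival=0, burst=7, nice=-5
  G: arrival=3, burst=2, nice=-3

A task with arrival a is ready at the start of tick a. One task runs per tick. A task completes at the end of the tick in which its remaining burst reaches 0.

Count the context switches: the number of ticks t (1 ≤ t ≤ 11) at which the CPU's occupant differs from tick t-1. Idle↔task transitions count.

context switches = 5

t=0: vr[C=0] → run C
t=1: vr[C=1024/3121] → run C
t=2: vr[C=2048/3121] → run C
t=3: vr[C=3072/3121 G=3072/3121] → run C
t=4: vr[C=4096/3121 G=3072/3121] → run G
t=5: vr[C=4096/3121 G=9312256/6213911] → run C
t=6: vr[C=5120/3121 G=9312256/6213911] → run G
t=7: vr[C=5120/3121] → run C
t=8: vr[C=6144/3121] → run C
t=9: (idle)
t=10: (idle)
t=11: (idle)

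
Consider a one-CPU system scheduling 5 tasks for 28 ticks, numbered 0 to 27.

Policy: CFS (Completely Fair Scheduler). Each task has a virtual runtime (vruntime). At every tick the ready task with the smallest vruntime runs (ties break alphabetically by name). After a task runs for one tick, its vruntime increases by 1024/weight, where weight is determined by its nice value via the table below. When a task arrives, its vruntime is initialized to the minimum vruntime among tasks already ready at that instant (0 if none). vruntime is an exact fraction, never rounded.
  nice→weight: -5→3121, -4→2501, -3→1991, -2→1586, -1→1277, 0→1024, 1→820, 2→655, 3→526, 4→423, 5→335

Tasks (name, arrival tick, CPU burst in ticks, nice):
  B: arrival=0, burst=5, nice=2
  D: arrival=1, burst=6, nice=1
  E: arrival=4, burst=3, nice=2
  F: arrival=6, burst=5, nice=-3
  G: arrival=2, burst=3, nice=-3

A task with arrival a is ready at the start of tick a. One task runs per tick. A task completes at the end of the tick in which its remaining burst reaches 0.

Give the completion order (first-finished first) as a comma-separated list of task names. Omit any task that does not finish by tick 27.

t=0: vr[B=0] → run B
t=1: vr[B=1024/655 D=1024/655] → run B
t=2: vr[B=2048/655 D=1024/655 G=1024/655] → run D
t=3: vr[B=2048/655 D=15104/5371 G=1024/655] → run G
t=4: vr[B=2048/655 D=15104/5371 E=2709504/1304105 G=2709504/1304105] → run E
t=5: vr[B=2048/655 D=15104/5371 E=4748288/1304105 G=2709504/1304105] → run G
t=6: vr[B=2048/655 D=15104/5371 E=4748288/1304105 F=3380224/1304105 G=3380224/1304105] → run F
t=7: vr[B=2048/655 D=15104/5371 E=4748288/1304105 F=4050944/1304105 G=3380224/1304105] → run G
t=8: vr[B=2048/655 D=15104/5371 E=4748288/1304105 F=4050944/1304105] → run D
t=9: vr[B=2048/655 D=109056/26855 E=4748288/1304105 F=4050944/1304105] → run F
t=10: vr[B=2048/655 D=109056/26855 E=4748288/1304105 F=4721664/1304105] → run B
t=11: vr[B=3072/655 D=109056/26855 E=4748288/1304105 F=4721664/1304105] → run F
t=12: vr[B=3072/655 D=109056/26855 E=4748288/1304105 F=5392384/1304105] → run E
t=13: vr[B=3072/655 D=109056/26855 E=6787072/1304105 F=5392384/1304105] → run D
t=14: vr[B=3072/655 D=142592/26855 E=6787072/1304105 F=5392384/1304105] → run F
t=15: vr[B=3072/655 D=142592/26855 E=6787072/1304105 F=6063104/1304105] → run F
t=16: vr[B=3072/655 D=142592/26855 E=6787072/1304105] → run B
t=17: vr[B=4096/655 D=142592/26855 E=6787072/1304105] → run E
t=18: vr[B=4096/655 D=142592/26855] → run D
t=19: vr[B=4096/655 D=176128/26855] → run B
t=20: vr[D=176128/26855] → run D
t=21: vr[D=209664/26855] → run D
t=22: (idle)
t=23: (idle)
t=24: (idle)
t=25: (idle)
t=26: (idle)
t=27: (idle)

completion order = G, F, E, B, D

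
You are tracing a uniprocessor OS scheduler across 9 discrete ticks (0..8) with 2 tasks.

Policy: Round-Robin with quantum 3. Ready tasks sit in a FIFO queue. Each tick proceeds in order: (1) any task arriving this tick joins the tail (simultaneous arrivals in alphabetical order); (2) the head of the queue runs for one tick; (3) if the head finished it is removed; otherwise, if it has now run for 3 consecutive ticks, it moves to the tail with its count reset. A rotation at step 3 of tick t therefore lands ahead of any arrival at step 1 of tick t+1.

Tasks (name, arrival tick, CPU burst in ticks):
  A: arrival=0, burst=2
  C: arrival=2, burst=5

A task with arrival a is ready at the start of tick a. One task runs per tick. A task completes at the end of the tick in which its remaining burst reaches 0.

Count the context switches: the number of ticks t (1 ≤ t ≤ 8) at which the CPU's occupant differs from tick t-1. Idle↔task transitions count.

context switches = 2

t=0: queue=[A] q_used=0 → run A
t=1: queue=[A] q_used=1 → run A
t=2: queue=[C] q_used=0 → run C
t=3: queue=[C] q_used=1 → run C
t=4: queue=[C] q_used=2 → run C
t=5: queue=[C] q_used=0 → run C
t=6: queue=[C] q_used=1 → run C
t=7: (idle)
t=8: (idle)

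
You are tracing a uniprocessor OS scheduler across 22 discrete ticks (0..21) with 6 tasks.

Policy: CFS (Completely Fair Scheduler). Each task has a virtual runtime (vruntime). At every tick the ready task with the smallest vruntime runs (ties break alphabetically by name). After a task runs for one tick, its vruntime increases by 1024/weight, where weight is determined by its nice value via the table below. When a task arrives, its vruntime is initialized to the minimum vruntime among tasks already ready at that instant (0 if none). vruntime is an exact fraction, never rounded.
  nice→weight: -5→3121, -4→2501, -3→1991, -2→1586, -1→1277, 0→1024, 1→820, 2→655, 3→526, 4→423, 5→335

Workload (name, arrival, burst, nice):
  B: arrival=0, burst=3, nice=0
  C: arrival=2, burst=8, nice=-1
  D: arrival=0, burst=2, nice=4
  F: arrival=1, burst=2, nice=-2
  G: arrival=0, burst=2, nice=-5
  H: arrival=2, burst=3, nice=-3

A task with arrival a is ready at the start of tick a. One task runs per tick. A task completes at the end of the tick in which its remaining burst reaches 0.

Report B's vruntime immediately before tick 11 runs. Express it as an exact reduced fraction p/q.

t=0: vr[B=0 D=0 G=0] → run B
t=1: vr[B=1 D=0 F=0 G=0] → run D
t=2: vr[B=1 C=0 D=1024/423 F=0 G=0 H=0] → run C
t=3: vr[B=1 C=1024/1277 D=1024/423 F=0 G=0 H=0] → run F
t=4: vr[B=1 C=1024/1277 D=1024/423 F=512/793 G=0 H=0] → run G
t=5: vr[B=1 C=1024/1277 D=1024/423 F=512/793 G=1024/3121 H=0] → run H
t=6: vr[B=1 C=1024/1277 D=1024/423 F=512/793 G=1024/3121 H=1024/1991] → run G
t=7: vr[B=1 C=1024/1277 D=1024/423 F=512/793 H=1024/1991] → run H
t=8: vr[B=1 C=1024/1277 D=1024/423 F=512/793 H=2048/1991] → run F
t=9: vr[B=1 C=1024/1277 D=1024/423 H=2048/1991] → run C
t=10: vr[B=1 C=2048/1277 D=1024/423 H=2048/1991] → run B
t=11: vr[B=2 C=2048/1277 D=1024/423 H=2048/1991] → run H
t=12: vr[B=2 C=2048/1277 D=1024/423] → run C
t=13: vr[B=2 C=3072/1277 D=1024/423] → run B
t=14: vr[C=3072/1277 D=1024/423] → run C
t=15: vr[C=4096/1277 D=1024/423] → run D
t=16: vr[C=4096/1277] → run C
t=17: vr[C=5120/1277] → run C
t=18: vr[C=6144/1277] → run C
t=19: vr[C=7168/1277] → run C
t=20: (idle)
t=21: (idle)

vruntime(B, start of tick 11) = 2/1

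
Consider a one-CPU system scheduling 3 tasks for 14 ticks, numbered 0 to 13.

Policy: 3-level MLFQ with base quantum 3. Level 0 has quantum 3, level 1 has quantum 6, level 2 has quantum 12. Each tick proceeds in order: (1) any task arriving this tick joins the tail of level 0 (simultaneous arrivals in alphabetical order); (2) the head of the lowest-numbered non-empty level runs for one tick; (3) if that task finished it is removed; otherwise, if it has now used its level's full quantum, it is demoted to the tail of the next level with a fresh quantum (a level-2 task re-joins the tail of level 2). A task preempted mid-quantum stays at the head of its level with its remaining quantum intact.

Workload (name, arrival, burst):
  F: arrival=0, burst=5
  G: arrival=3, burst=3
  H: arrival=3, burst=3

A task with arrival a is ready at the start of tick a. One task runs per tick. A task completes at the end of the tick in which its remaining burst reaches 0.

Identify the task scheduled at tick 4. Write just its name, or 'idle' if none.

t=0: L0/L1/L2 = F/-/- → run F
t=1: L0/L1/L2 = F/-/- → run F
t=2: L0/L1/L2 = F/-/- → run F
t=3: L0/L1/L2 = GH/F/- → run G
t=4: L0/L1/L2 = GH/F/- → run G
t=5: L0/L1/L2 = GH/F/- → run G
t=6: L0/L1/L2 = H/F/- → run H
t=7: L0/L1/L2 = H/F/- → run H
t=8: L0/L1/L2 = H/F/- → run H
t=9: L0/L1/L2 = -/F/- → run F
t=10: L0/L1/L2 = -/F/- → run F
t=11: (idle)
t=12: (idle)
t=13: (idle)

running at tick 4 = G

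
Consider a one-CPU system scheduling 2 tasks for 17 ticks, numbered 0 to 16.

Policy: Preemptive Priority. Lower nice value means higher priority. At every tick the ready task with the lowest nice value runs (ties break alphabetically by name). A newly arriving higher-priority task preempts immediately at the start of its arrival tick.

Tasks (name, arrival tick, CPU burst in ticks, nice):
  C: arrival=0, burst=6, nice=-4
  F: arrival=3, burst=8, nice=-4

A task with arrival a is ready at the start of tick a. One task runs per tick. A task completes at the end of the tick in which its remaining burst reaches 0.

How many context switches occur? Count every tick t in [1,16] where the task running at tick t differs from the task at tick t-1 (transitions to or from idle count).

context switches = 2

t=0: ready={C} → run C
t=1: ready={C} → run C
t=2: ready={C} → run C
t=3: ready={C,F} → run C
t=4: ready={C,F} → run C
t=5: ready={C,F} → run C
t=6: ready={F} → run F
t=7: ready={F} → run F
t=8: ready={F} → run F
t=9: ready={F} → run F
t=10: ready={F} → run F
t=11: ready={F} → run F
t=12: ready={F} → run F
t=13: ready={F} → run F
t=14: (idle)
t=15: (idle)
t=16: (idle)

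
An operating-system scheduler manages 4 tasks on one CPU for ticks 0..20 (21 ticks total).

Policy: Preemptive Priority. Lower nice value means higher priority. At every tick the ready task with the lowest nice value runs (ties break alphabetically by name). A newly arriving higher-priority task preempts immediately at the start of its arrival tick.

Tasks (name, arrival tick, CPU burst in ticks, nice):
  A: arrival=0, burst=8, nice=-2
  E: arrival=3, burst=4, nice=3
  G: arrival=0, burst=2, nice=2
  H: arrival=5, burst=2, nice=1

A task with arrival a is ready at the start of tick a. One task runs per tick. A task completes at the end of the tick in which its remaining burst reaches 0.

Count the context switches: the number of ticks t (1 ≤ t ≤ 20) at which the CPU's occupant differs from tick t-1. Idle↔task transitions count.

context switches = 4

t=0: ready={A,G} → run A
t=1: ready={A,G} → run A
t=2: ready={A,G} → run A
t=3: ready={A,E,G} → run A
t=4: ready={A,E,G} → run A
t=5: ready={A,E,G,H} → run A
t=6: ready={A,E,G,H} → run A
t=7: ready={A,E,G,H} → run A
t=8: ready={E,G,H} → run H
t=9: ready={E,G,H} → run H
t=10: ready={E,G} → run G
t=11: ready={E,G} → run G
t=12: ready={E} → run E
t=13: ready={E} → run E
t=14: ready={E} → run E
t=15: ready={E} → run E
t=16: (idle)
t=17: (idle)
t=18: (idle)
t=19: (idle)
t=20: (idle)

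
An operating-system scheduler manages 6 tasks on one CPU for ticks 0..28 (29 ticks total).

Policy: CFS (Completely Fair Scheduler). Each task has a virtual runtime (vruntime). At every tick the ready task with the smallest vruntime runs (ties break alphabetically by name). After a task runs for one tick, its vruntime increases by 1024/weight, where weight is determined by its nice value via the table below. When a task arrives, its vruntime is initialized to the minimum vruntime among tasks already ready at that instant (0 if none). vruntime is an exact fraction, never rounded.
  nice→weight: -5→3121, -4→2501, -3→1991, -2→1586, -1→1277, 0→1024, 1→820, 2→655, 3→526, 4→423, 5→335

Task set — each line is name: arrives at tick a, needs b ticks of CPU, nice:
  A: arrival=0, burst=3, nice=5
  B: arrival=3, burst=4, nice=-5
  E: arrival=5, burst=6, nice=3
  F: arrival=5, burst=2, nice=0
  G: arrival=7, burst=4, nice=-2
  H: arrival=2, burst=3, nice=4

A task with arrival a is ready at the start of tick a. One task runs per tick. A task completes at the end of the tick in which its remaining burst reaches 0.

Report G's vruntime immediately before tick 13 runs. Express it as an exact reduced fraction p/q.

vruntime(G, start of tick 13) = 6411362304/829109255

t=0: vr[A=0] → run A
t=1: vr[A=1024/335] → run A
t=2: vr[A=2048/335 H=2048/335] → run A
t=3: vr[B=2048/335 H=2048/335] → run B
t=4: vr[B=6734848/1045535 H=2048/335] → run H
t=5: vr[B=6734848/1045535 E=6734848/1045535 F=6734848/1045535 H=1209344/141705] → run B
t=6: vr[B=7077888/1045535 E=6734848/1045535 F=6734848/1045535 H=1209344/141705] → run E
t=7: vr[B=7077888/1045535 E=2306578944/274975705 F=6734848/1045535 G=6734848/1045535 H=1209344/141705] → run F
t=8: vr[B=7077888/1045535 E=2306578944/274975705 F=7780383/1045535 G=6734848/1045535 H=1209344/141705] → run G
t=9: vr[B=7077888/1045535 E=2306578944/274975705 F=7780383/1045535 G=5876048384/829109255 H=1209344/141705] → run B
t=10: vr[B=7420928/1045535 E=2306578944/274975705 F=7780383/1045535 G=5876048384/829109255 H=1209344/141705] → run G
t=11: vr[B=7420928/1045535 E=2306578944/274975705 F=7780383/1045535 G=6411362304/829109255 H=1209344/141705] → run B
t=12: vr[E=2306578944/274975705 F=7780383/1045535 G=6411362304/829109255 H=1209344/141705] → run F
t=13: vr[E=2306578944/274975705 G=6411362304/829109255 H=1209344/141705] → run G
t=14: vr[E=2306578944/274975705 G=6946676224/829109255 H=1209344/141705] → run G
t=15: vr[E=2306578944/274975705 H=1209344/141705] → run E
t=16: vr[E=2841892864/274975705 H=1209344/141705] → run H
t=17: vr[E=2841892864/274975705 H=1552384/141705] → run E
t=18: vr[E=3377206784/274975705 H=1552384/141705] → run H
t=19: vr[E=3377206784/274975705] → run E
t=20: vr[E=3912520704/274975705] → run E
t=21: vr[E=4447834624/274975705] → run E
t=22: (idle)
t=23: (idle)
t=24: (idle)
t=25: (idle)
t=26: (idle)
t=27: (idle)
t=28: (idle)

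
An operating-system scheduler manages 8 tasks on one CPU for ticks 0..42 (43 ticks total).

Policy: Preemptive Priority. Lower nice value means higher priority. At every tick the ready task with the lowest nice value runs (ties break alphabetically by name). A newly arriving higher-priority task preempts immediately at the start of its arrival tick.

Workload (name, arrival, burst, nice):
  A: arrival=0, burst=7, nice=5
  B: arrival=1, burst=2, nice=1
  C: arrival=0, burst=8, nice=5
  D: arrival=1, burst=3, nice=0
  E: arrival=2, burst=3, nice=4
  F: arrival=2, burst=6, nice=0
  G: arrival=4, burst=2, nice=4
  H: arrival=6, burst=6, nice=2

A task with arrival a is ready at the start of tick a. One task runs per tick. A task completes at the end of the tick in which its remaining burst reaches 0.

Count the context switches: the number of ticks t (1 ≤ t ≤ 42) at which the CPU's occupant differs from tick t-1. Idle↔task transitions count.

t=0: ready={A,C} → run A
t=1: ready={A,B,C,D} → run D
t=2: ready={A,B,C,D,E,F} → run D
t=3: ready={A,B,C,D,E,F} → run D
t=4: ready={A,B,C,E,F,G} → run F
t=5: ready={A,B,C,E,F,G} → run F
t=6: ready={A,B,C,E,F,G,H} → run F
t=7: ready={A,B,C,E,F,G,H} → run F
t=8: ready={A,B,C,E,F,G,H} → run F
t=9: ready={A,B,C,E,F,G,H} → run F
t=10: ready={A,B,C,E,G,H} → run B
t=11: ready={A,B,C,E,G,H} → run B
t=12: ready={A,C,E,G,H} → run H
t=13: ready={A,C,E,G,H} → run H
t=14: ready={A,C,E,G,H} → run H
t=15: ready={A,C,E,G,H} → run H
t=16: ready={A,C,E,G,H} → run H
t=17: ready={A,C,E,G,H} → run H
t=18: ready={A,C,E,G} → run E
t=19: ready={A,C,E,G} → run E
t=20: ready={A,C,E,G} → run E
t=21: ready={A,C,G} → run G
t=22: ready={A,C,G} → run G
t=23: ready={A,C} → run A
t=24: ready={A,C} → run A
t=25: ready={A,C} → run A
t=26: ready={A,C} → run A
t=27: ready={A,C} → run A
t=28: ready={A,C} → run A
t=29: ready={C} → run C
t=30: ready={C} → run C
t=31: ready={C} → run C
t=32: ready={C} → run C
t=33: ready={C} → run C
t=34: ready={C} → run C
t=35: ready={C} → run C
t=36: ready={C} → run C
t=37: (idle)
t=38: (idle)
t=39: (idle)
t=40: (idle)
t=41: (idle)
t=42: (idle)

context switches = 9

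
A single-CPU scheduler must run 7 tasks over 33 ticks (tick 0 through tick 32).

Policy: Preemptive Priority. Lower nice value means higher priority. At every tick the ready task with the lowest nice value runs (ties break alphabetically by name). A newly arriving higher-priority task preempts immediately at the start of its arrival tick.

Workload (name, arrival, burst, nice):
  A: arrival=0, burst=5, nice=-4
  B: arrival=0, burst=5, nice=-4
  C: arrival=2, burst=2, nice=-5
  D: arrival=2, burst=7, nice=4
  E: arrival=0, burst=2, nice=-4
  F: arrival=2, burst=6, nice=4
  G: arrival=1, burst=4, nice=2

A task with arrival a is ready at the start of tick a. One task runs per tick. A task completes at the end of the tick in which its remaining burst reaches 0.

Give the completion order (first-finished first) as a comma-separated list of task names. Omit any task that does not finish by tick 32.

t=0: ready={A,B,E} → run A
t=1: ready={A,B,E,G} → run A
t=2: ready={A,B,C,D,E,F,G} → run C
t=3: ready={A,B,C,D,E,F,G} → run C
t=4: ready={A,B,D,E,F,G} → run A
t=5: ready={A,B,D,E,F,G} → run A
t=6: ready={A,B,D,E,F,G} → run A
t=7: ready={B,D,E,F,G} → run B
t=8: ready={B,D,E,F,G} → run B
t=9: ready={B,D,E,F,G} → run B
t=10: ready={B,D,E,F,G} → run B
t=11: ready={B,D,E,F,G} → run B
t=12: ready={D,E,F,G} → run E
t=13: ready={D,E,F,G} → run E
t=14: ready={D,F,G} → run G
t=15: ready={D,F,G} → run G
t=16: ready={D,F,G} → run G
t=17: ready={D,F,G} → run G
t=18: ready={D,F} → run D
t=19: ready={D,F} → run D
t=20: ready={D,F} → run D
t=21: ready={D,F} → run D
t=22: ready={D,F} → run D
t=23: ready={D,F} → run D
t=24: ready={D,F} → run D
t=25: ready={F} → run F
t=26: ready={F} → run F
t=27: ready={F} → run F
t=28: ready={F} → run F
t=29: ready={F} → run F
t=30: ready={F} → run F
t=31: (idle)
t=32: (idle)

completion order = C, A, B, E, G, D, F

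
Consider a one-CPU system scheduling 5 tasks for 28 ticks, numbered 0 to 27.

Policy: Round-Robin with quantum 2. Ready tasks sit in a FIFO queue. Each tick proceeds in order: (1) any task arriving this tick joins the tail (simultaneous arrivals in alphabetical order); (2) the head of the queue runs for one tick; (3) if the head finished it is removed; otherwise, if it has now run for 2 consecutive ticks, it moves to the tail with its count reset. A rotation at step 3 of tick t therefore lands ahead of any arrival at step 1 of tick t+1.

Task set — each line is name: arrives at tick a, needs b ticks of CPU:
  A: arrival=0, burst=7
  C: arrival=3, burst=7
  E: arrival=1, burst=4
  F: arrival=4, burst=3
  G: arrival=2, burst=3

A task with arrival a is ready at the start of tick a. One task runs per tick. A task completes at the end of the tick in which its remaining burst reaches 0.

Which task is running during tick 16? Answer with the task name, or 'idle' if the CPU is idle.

t=0: queue=[A] q_used=0 → run A
t=1: queue=[A,E] q_used=1 → run A
t=2: queue=[E,A,G] q_used=0 → run E
t=3: queue=[E,A,G,C] q_used=1 → run E
t=4: queue=[A,G,C,E,F] q_used=0 → run A
t=5: queue=[A,G,C,E,F] q_used=1 → run A
t=6: queue=[G,C,E,F,A] q_used=0 → run G
t=7: queue=[G,C,E,F,A] q_used=1 → run G
t=8: queue=[C,E,F,A,G] q_used=0 → run C
t=9: queue=[C,E,F,A,G] q_used=1 → run C
t=10: queue=[E,F,A,G,C] q_used=0 → run E
t=11: queue=[E,F,A,G,C] q_used=1 → run E
t=12: queue=[F,A,G,C] q_used=0 → run F
t=13: queue=[F,A,G,C] q_used=1 → run F
t=14: queue=[A,G,C,F] q_used=0 → run A
t=15: queue=[A,G,C,F] q_used=1 → run A
t=16: queue=[G,C,F,A] q_used=0 → run G
t=17: queue=[C,F,A] q_used=0 → run C
t=18: queue=[C,F,A] q_used=1 → run C
t=19: queue=[F,A,C] q_used=0 → run F
t=20: queue=[A,C] q_used=0 → run A
t=21: queue=[C] q_used=0 → run C
t=22: queue=[C] q_used=1 → run C
t=23: queue=[C] q_used=0 → run C
t=24: (idle)
t=25: (idle)
t=26: (idle)
t=27: (idle)

running at tick 16 = G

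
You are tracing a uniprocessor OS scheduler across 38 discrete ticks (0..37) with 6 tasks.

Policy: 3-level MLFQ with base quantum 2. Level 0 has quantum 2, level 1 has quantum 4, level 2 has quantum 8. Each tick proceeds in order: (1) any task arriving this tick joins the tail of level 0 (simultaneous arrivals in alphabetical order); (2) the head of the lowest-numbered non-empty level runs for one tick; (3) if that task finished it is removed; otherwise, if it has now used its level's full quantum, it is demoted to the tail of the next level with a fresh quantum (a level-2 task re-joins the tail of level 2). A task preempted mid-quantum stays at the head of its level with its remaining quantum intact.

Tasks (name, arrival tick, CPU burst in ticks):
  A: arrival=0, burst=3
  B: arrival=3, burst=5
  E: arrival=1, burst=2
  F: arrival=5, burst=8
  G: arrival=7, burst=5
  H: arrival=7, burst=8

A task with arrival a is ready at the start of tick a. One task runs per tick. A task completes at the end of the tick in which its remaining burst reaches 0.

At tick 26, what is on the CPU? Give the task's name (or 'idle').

running at tick 26 = H

t=0: L0/L1/L2 = A/-/- → run A
t=1: L0/L1/L2 = AE/-/- → run A
t=2: L0/L1/L2 = E/A/- → run E
t=3: L0/L1/L2 = EB/A/- → run E
t=4: L0/L1/L2 = B/A/- → run B
t=5: L0/L1/L2 = BF/A/- → run B
t=6: L0/L1/L2 = F/AB/- → run F
t=7: L0/L1/L2 = FGH/AB/- → run F
t=8: L0/L1/L2 = GH/ABF/- → run G
t=9: L0/L1/L2 = GH/ABF/- → run G
t=10: L0/L1/L2 = H/ABFG/- → run H
t=11: L0/L1/L2 = H/ABFG/- → run H
t=12: L0/L1/L2 = -/ABFGH/- → run A
t=13: L0/L1/L2 = -/BFGH/- → run B
t=14: L0/L1/L2 = -/BFGH/- → run B
t=15: L0/L1/L2 = -/BFGH/- → run B
t=16: L0/L1/L2 = -/FGH/- → run F
t=17: L0/L1/L2 = -/FGH/- → run F
t=18: L0/L1/L2 = -/FGH/- → run F
t=19: L0/L1/L2 = -/FGH/- → run F
t=20: L0/L1/L2 = -/GH/F → run G
t=21: L0/L1/L2 = -/GH/F → run G
t=22: L0/L1/L2 = -/GH/F → run G
t=23: L0/L1/L2 = -/H/F → run H
t=24: L0/L1/L2 = -/H/F → run H
t=25: L0/L1/L2 = -/H/F → run H
t=26: L0/L1/L2 = -/H/F → run H
t=27: L0/L1/L2 = -/-/FH → run F
t=28: L0/L1/L2 = -/-/FH → run F
t=29: L0/L1/L2 = -/-/H → run H
t=30: L0/L1/L2 = -/-/H → run H
t=31: (idle)
t=32: (idle)
t=33: (idle)
t=34: (idle)
t=35: (idle)
t=36: (idle)
t=37: (idle)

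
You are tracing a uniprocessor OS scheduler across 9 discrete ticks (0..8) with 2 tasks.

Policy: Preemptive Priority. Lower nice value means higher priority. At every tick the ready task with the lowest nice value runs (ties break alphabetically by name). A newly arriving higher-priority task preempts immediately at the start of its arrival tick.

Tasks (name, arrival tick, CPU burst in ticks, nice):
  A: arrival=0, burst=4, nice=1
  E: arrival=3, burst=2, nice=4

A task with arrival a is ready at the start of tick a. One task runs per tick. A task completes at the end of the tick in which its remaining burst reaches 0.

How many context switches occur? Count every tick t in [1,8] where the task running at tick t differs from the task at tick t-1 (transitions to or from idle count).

context switches = 2

t=0: ready={A} → run A
t=1: ready={A} → run A
t=2: ready={A} → run A
t=3: ready={A,E} → run A
t=4: ready={E} → run E
t=5: ready={E} → run E
t=6: (idle)
t=7: (idle)
t=8: (idle)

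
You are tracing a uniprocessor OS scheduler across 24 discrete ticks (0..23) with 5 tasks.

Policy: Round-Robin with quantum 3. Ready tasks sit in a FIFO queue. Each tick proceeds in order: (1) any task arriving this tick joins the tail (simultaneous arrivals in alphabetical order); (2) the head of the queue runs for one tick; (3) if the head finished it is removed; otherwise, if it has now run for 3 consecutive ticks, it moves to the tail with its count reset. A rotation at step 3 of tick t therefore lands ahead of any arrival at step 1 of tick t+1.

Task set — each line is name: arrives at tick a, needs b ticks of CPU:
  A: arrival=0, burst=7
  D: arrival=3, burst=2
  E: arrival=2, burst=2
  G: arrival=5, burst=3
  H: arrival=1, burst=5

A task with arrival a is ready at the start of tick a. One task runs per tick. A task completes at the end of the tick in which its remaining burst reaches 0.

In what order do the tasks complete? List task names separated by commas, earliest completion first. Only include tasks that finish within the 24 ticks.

completion order = E, D, G, H, A

t=0: queue=[A] q_used=0 → run A
t=1: queue=[A,H] q_used=1 → run A
t=2: queue=[A,H,E] q_used=2 → run A
t=3: queue=[H,E,A,D] q_used=0 → run H
t=4: queue=[H,E,A,D] q_used=1 → run H
t=5: queue=[H,E,A,D,G] q_used=2 → run H
t=6: queue=[E,A,D,G,H] q_used=0 → run E
t=7: queue=[E,A,D,G,H] q_used=1 → run E
t=8: queue=[A,D,G,H] q_used=0 → run A
t=9: queue=[A,D,G,H] q_used=1 → run A
t=10: queue=[A,D,G,H] q_used=2 → run A
t=11: queue=[D,G,H,A] q_used=0 → run D
t=12: queue=[D,G,H,A] q_used=1 → run D
t=13: queue=[G,H,A] q_used=0 → run G
t=14: queue=[G,H,A] q_used=1 → run G
t=15: queue=[G,H,A] q_used=2 → run G
t=16: queue=[H,A] q_used=0 → run H
t=17: queue=[H,A] q_used=1 → run H
t=18: queue=[A] q_used=0 → run A
t=19: (idle)
t=20: (idle)
t=21: (idle)
t=22: (idle)
t=23: (idle)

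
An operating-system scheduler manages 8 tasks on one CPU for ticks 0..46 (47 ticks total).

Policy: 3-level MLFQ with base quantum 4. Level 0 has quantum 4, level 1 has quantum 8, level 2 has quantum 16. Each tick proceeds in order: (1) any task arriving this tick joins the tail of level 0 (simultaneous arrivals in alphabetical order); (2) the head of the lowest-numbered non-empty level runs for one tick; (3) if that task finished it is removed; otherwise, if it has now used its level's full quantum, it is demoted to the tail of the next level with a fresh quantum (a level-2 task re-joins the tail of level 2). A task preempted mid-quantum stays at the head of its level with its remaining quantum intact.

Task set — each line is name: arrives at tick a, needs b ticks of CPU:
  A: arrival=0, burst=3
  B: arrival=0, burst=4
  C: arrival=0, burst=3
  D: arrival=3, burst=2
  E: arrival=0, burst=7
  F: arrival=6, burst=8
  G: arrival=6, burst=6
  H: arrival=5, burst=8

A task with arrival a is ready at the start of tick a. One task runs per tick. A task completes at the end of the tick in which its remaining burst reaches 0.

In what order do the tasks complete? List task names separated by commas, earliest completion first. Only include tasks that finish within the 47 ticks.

t=0: L0/L1/L2 = ABCE/-/- → run A
t=1: L0/L1/L2 = ABCE/-/- → run A
t=2: L0/L1/L2 = ABCE/-/- → run A
t=3: L0/L1/L2 = BCED/-/- → run B
t=4: L0/L1/L2 = BCED/-/- → run B
t=5: L0/L1/L2 = BCEDH/-/- → run B
t=6: L0/L1/L2 = BCEDHFG/-/- → run B
t=7: L0/L1/L2 = CEDHFG/-/- → run C
t=8: L0/L1/L2 = CEDHFG/-/- → run C
t=9: L0/L1/L2 = CEDHFG/-/- → run C
t=10: L0/L1/L2 = EDHFG/-/- → run E
t=11: L0/L1/L2 = EDHFG/-/- → run E
t=12: L0/L1/L2 = EDHFG/-/- → run E
t=13: L0/L1/L2 = EDHFG/-/- → run E
t=14: L0/L1/L2 = DHFG/E/- → run D
t=15: L0/L1/L2 = DHFG/E/- → run D
t=16: L0/L1/L2 = HFG/E/- → run H
t=17: L0/L1/L2 = HFG/E/- → run H
t=18: L0/L1/L2 = HFG/E/- → run H
t=19: L0/L1/L2 = HFG/E/- → run H
t=20: L0/L1/L2 = FG/EH/- → run F
t=21: L0/L1/L2 = FG/EH/- → run F
t=22: L0/L1/L2 = FG/EH/- → run F
t=23: L0/L1/L2 = FG/EH/- → run F
t=24: L0/L1/L2 = G/EHF/- → run G
t=25: L0/L1/L2 = G/EHF/- → run G
t=26: L0/L1/L2 = G/EHF/- → run G
t=27: L0/L1/L2 = G/EHF/- → run G
t=28: L0/L1/L2 = -/EHFG/- → run E
t=29: L0/L1/L2 = -/EHFG/- → run E
t=30: L0/L1/L2 = -/EHFG/- → run E
t=31: L0/L1/L2 = -/HFG/- → run H
t=32: L0/L1/L2 = -/HFG/- → run H
t=33: L0/L1/L2 = -/HFG/- → run H
t=34: L0/L1/L2 = -/HFG/- → run H
t=35: L0/L1/L2 = -/FG/- → run F
t=36: L0/L1/L2 = -/FG/- → run F
t=37: L0/L1/L2 = -/FG/- → run F
t=38: L0/L1/L2 = -/FG/- → run F
t=39: L0/L1/L2 = -/G/- → run G
t=40: L0/L1/L2 = -/G/- → run G
t=41: (idle)
t=42: (idle)
t=43: (idle)
t=44: (idle)
t=45: (idle)
t=46: (idle)

completion order = A, B, C, D, E, H, F, G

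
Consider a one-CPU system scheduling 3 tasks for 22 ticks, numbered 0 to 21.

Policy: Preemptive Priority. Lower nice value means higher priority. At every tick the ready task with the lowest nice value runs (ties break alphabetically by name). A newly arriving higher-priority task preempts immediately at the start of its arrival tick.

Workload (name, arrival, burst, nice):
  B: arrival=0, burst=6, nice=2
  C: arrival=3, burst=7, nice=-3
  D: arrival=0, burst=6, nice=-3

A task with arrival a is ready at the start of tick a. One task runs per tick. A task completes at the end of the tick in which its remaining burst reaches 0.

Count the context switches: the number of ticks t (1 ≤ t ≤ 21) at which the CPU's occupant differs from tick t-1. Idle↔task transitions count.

context switches = 4

t=0: ready={B,D} → run D
t=1: ready={B,D} → run D
t=2: ready={B,D} → run D
t=3: ready={B,C,D} → run C
t=4: ready={B,C,D} → run C
t=5: ready={B,C,D} → run C
t=6: ready={B,C,D} → run C
t=7: ready={B,C,D} → run C
t=8: ready={B,C,D} → run C
t=9: ready={B,C,D} → run C
t=10: ready={B,D} → run D
t=11: ready={B,D} → run D
t=12: ready={B,D} → run D
t=13: ready={B} → run B
t=14: ready={B} → run B
t=15: ready={B} → run B
t=16: ready={B} → run B
t=17: ready={B} → run B
t=18: ready={B} → run B
t=19: (idle)
t=20: (idle)
t=21: (idle)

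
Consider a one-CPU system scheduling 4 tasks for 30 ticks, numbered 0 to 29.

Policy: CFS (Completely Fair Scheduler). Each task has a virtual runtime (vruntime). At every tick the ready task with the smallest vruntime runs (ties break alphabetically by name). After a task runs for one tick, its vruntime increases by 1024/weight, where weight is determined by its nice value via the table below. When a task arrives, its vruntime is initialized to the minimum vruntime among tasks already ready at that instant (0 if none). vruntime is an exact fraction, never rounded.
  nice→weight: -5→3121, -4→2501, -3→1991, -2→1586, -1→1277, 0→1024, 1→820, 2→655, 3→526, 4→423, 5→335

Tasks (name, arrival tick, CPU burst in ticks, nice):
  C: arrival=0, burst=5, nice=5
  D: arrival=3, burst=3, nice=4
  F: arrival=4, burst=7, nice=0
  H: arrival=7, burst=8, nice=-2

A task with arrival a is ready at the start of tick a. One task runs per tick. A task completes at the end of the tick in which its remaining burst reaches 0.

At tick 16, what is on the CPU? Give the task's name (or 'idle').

t=0: vr[C=0] → run C
t=1: vr[C=1024/335] → run C
t=2: vr[C=2048/335] → run C
t=3: vr[C=3072/335 D=3072/335] → run C
t=4: vr[C=4096/335 D=3072/335 F=3072/335] → run D
t=5: vr[C=4096/335 D=1642496/141705 F=3072/335] → run F
t=6: vr[C=4096/335 D=1642496/141705 F=3407/335] → run F
t=7: vr[C=4096/335 D=1642496/141705 F=3742/335 H=3742/335] → run F
t=8: vr[C=4096/335 D=1642496/141705 F=4077/335 H=3742/335] → run H
t=9: vr[C=4096/335 D=1642496/141705 F=4077/335 H=3138926/265655] → run D
t=10: vr[C=4096/335 D=1985536/141705 F=4077/335 H=3138926/265655] → run H
t=11: vr[C=4096/335 D=1985536/141705 F=4077/335 H=3310446/265655] → run F
t=12: vr[C=4096/335 D=1985536/141705 F=4412/335 H=3310446/265655] → run C
t=13: vr[D=1985536/141705 F=4412/335 H=3310446/265655] → run H
t=14: vr[D=1985536/141705 F=4412/335 H=3481966/265655] → run H
t=15: vr[D=1985536/141705 F=4412/335 H=3653486/265655] → run F
t=16: vr[D=1985536/141705 F=4747/335 H=3653486/265655] → run H
t=17: vr[D=1985536/141705 F=4747/335 H=3825006/265655] → run D
t=18: vr[F=4747/335 H=3825006/265655] → run F
t=19: vr[F=5082/335 H=3825006/265655] → run H
t=20: vr[F=5082/335 H=3996526/265655] → run H
t=21: vr[F=5082/335 H=4168046/265655] → run F
t=22: vr[H=4168046/265655] → run H
t=23: (idle)
t=24: (idle)
t=25: (idle)
t=26: (idle)
t=27: (idle)
t=28: (idle)
t=29: (idle)

running at tick 16 = H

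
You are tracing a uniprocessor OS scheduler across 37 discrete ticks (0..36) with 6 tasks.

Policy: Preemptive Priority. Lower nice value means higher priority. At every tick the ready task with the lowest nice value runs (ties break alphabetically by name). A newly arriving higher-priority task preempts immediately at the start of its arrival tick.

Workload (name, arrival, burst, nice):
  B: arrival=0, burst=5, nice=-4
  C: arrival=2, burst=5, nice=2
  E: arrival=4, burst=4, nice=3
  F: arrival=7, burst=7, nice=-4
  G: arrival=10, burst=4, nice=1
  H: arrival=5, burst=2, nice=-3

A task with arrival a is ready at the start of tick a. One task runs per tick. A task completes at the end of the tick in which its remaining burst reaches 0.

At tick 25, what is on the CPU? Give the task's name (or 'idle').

running at tick 25 = E

t=0: ready={B} → run B
t=1: ready={B} → run B
t=2: ready={B,C} → run B
t=3: ready={B,C} → run B
t=4: ready={B,C,E} → run B
t=5: ready={C,E,H} → run H
t=6: ready={C,E,H} → run H
t=7: ready={C,E,F} → run F
t=8: ready={C,E,F} → run F
t=9: ready={C,E,F} → run F
t=10: ready={C,E,F,G} → run F
t=11: ready={C,E,F,G} → run F
t=12: ready={C,E,F,G} → run F
t=13: ready={C,E,F,G} → run F
t=14: ready={C,E,G} → run G
t=15: ready={C,E,G} → run G
t=16: ready={C,E,G} → run G
t=17: ready={C,E,G} → run G
t=18: ready={C,E} → run C
t=19: ready={C,E} → run C
t=20: ready={C,E} → run C
t=21: ready={C,E} → run C
t=22: ready={C,E} → run C
t=23: ready={E} → run E
t=24: ready={E} → run E
t=25: ready={E} → run E
t=26: ready={E} → run E
t=27: (idle)
t=28: (idle)
t=29: (idle)
t=30: (idle)
t=31: (idle)
t=32: (idle)
t=33: (idle)
t=34: (idle)
t=35: (idle)
t=36: (idle)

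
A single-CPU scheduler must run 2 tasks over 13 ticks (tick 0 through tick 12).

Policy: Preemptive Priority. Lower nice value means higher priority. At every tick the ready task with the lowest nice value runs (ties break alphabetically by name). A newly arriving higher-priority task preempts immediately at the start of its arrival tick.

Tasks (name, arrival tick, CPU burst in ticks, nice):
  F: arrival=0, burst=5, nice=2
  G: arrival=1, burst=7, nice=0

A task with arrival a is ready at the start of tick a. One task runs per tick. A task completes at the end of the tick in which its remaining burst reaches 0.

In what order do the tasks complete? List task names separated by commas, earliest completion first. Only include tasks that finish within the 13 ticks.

completion order = G, F

t=0: ready={F} → run F
t=1: ready={F,G} → run G
t=2: ready={F,G} → run G
t=3: ready={F,G} → run G
t=4: ready={F,G} → run G
t=5: ready={F,G} → run G
t=6: ready={F,G} → run G
t=7: ready={F,G} → run G
t=8: ready={F} → run F
t=9: ready={F} → run F
t=10: ready={F} → run F
t=11: ready={F} → run F
t=12: (idle)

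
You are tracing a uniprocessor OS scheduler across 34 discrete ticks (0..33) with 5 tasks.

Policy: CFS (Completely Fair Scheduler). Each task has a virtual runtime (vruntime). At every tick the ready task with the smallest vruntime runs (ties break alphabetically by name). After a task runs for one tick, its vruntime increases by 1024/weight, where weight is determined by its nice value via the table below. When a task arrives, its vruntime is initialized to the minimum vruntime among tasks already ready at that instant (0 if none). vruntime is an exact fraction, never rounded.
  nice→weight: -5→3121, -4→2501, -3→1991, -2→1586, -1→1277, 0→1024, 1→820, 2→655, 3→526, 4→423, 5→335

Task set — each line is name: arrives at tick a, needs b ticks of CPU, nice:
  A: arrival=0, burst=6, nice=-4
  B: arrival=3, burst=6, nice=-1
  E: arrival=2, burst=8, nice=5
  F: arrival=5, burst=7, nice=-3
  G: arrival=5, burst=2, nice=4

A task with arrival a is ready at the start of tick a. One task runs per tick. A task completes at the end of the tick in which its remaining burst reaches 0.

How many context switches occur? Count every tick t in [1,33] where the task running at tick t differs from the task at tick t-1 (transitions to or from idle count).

context switches = 22

t=0: vr[A=0] → run A
t=1: vr[A=1024/2501] → run A
t=2: vr[A=2048/2501 E=2048/2501] → run A
t=3: vr[A=3072/2501 B=2048/2501 E=2048/2501] → run B
t=4: vr[A=3072/2501 B=5176320/3193777 E=2048/2501] → run E
t=5: vr[A=3072/2501 B=5176320/3193777 E=3247104/837835 F=3072/2501 G=3072/2501] → run A
t=6: vr[A=4096/2501 B=5176320/3193777 E=3247104/837835 F=3072/2501 G=3072/2501] → run F
t=7: vr[A=4096/2501 B=5176320/3193777 E=3247104/837835 F=8677376/4979491 G=3072/2501] → run G
t=8: vr[A=4096/2501 B=5176320/3193777 E=3247104/837835 F=8677376/4979491 G=3860480/1057923] → run B
t=9: vr[A=4096/2501 B=7737344/3193777 E=3247104/837835 F=8677376/4979491 G=3860480/1057923] → run A
t=10: vr[A=5120/2501 B=7737344/3193777 E=3247104/837835 F=8677376/4979491 G=3860480/1057923] → run F
t=11: vr[A=5120/2501 B=7737344/3193777 E=3247104/837835 F=11238400/4979491 G=3860480/1057923] → run A
t=12: vr[B=7737344/3193777 E=3247104/837835 F=11238400/4979491 G=3860480/1057923] → run F
t=13: vr[B=7737344/3193777 E=3247104/837835 F=13799424/4979491 G=3860480/1057923] → run B
t=14: vr[B=10298368/3193777 E=3247104/837835 F=13799424/4979491 G=3860480/1057923] → run F
t=15: vr[B=10298368/3193777 E=3247104/837835 F=16360448/4979491 G=3860480/1057923] → run B
t=16: vr[B=12859392/3193777 E=3247104/837835 F=16360448/4979491 G=3860480/1057923] → run F
t=17: vr[B=12859392/3193777 E=3247104/837835 F=18921472/4979491 G=3860480/1057923] → run G
t=18: vr[B=12859392/3193777 E=3247104/837835 F=18921472/4979491] → run F
t=19: vr[B=12859392/3193777 E=3247104/837835 F=21482496/4979491] → run E
t=20: vr[B=12859392/3193777 E=5808128/837835 F=21482496/4979491] → run B
t=21: vr[B=15420416/3193777 E=5808128/837835 F=21482496/4979491] → run F
t=22: vr[B=15420416/3193777 E=5808128/837835] → run B
t=23: vr[E=5808128/837835] → run E
t=24: vr[E=8369152/837835] → run E
t=25: vr[E=10930176/837835] → run E
t=26: vr[E=2698240/167567] → run E
t=27: vr[E=16052224/837835] → run E
t=28: vr[E=18613248/837835] → run E
t=29: (idle)
t=30: (idle)
t=31: (idle)
t=32: (idle)
t=33: (idle)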